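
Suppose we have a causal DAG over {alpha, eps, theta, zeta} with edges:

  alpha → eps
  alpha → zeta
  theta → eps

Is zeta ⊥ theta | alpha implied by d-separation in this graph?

There is one path between zeta and theta:
Path 1: zeta ← alpha → eps ← theta
  alpha is a fork here and alpha is conditioned on, so the path is blocked at alpha.
Since every path is blocked, d-separation holds.

Yes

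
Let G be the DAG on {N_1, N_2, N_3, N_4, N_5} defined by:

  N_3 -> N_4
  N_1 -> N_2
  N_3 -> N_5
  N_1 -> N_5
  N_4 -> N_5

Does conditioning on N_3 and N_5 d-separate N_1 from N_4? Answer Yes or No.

Enumerating the 2 paths from N_1 to N_4 and testing each for blocking by {N_3, N_5}:
Path 1: N_1 → N_5 ← N_4
  N_5 is a collider and N_5 is conditioned on, which opens it — no node blocks this path, so it is active.
Path 2: N_1 → N_5 ← N_3 → N_4
  N_3 is a fork here and N_3 is conditioned on, so the path is blocked at N_3.
Since the path N_1 → N_5 ← N_4 is active, N_1 and N_4 are not d-separated given {N_3, N_5}.

No — N_1 and N_4 are not d-separated given {N_3, N_5}.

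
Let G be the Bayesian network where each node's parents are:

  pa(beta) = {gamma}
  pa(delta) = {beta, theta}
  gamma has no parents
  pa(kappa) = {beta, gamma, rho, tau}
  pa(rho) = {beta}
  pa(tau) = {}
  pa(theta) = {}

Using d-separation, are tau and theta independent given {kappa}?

Enumerating the 3 paths from tau to theta and testing each for blocking by {kappa}:
Path 1: tau → kappa ← gamma → beta → delta ← theta
  delta is a collider here and neither delta nor any of its descendants is conditioned on, so the collider stays closed — the path is blocked at delta.
Path 2: tau → kappa ← rho ← beta → delta ← theta
  delta is a collider here and neither delta nor any of its descendants is conditioned on, so the collider stays closed — the path is blocked at delta.
Path 3: tau → kappa ← beta → delta ← theta
  delta is a collider here and neither delta nor any of its descendants is conditioned on, so the collider stays closed — the path is blocked at delta.
Since every path is blocked, d-separation holds.

Yes — tau and theta are d-separated given {kappa}.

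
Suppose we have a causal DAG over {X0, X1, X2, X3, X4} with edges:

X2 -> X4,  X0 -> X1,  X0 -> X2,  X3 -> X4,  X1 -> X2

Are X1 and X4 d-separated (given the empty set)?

Enumerating the 2 paths from X1 to X4 and testing each for blocking by ∅:
Path 1: X1 → X2 → X4
  X2 is a chain and X2 is not conditioned on — no node blocks this path, so it is active.
Path 2: X1 ← X0 → X2 → X4
  X0 is a fork and X0 is not conditioned on; X2 is a chain and X2 is not conditioned on — no node blocks this path, so it is active.
Because an active path exists, X1 and X4 are not d-separated.

No — X1 and X4 are not d-separated given ∅.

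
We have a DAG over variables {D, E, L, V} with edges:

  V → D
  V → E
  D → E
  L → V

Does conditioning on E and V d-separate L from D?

Yes

There are 2 undirected paths between L and D; checking each against the conditioning set {E, V}:
  1. L → V → E ← D — V:chain[blocks]; E:collider[open] ⇒ blocked
  2. L → V → D — V:chain[blocks] ⇒ blocked
Every path is blocked, so L and D are d-separated given {E, V}.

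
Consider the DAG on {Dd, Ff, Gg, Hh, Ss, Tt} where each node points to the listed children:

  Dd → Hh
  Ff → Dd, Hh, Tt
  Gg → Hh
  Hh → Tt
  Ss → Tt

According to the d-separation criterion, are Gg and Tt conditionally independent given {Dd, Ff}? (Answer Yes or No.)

No — Gg and Tt are not d-separated given {Dd, Ff}.

3 paths connect Gg and Tt; each must be blocked for d-separation to hold:
Path 1: Gg → Hh → Tt
  Hh is a chain and Hh is not conditioned on — no node blocks this path, so it is active.
Path 2: Gg → Hh ← Ff → Tt
  Hh is a collider here and neither Hh nor any of its descendants is conditioned on, so the collider stays closed — the path is blocked at Hh.
Path 3: Gg → Hh ← Dd ← Ff → Tt
  Hh is a collider here and neither Hh nor any of its descendants is conditioned on, so the collider stays closed — the path is blocked at Hh.
At least one path is unblocked, so d-separation fails.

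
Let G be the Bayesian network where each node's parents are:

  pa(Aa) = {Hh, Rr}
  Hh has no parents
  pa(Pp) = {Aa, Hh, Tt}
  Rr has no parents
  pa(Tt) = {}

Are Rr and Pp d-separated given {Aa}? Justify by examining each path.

There are 2 undirected paths between Rr and Pp; checking each against the conditioning set {Aa}:
Path 1: Rr → Aa ← Hh → Pp
  Aa is a collider and Aa is conditioned on, which opens it; Hh is a fork and Hh is not conditioned on — no node blocks this path, so it is active.
Path 2: Rr → Aa → Pp
  Aa is a chain here and Aa is conditioned on, so the path is blocked at Aa.
Since the path Rr → Aa ← Hh → Pp is active, Rr and Pp are not d-separated given {Aa}.

No — Rr and Pp are not d-separated given {Aa}.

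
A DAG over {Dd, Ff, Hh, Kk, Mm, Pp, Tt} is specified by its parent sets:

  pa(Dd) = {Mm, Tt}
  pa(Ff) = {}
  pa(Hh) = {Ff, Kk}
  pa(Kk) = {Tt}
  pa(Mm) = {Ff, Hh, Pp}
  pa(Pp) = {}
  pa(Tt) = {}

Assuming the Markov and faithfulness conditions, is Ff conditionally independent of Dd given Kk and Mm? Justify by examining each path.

We examine all 4 paths between Ff and Dd:
Path 1: Ff → Hh ← Kk ← Tt → Dd
  Kk is a chain here and Kk is conditioned on, so the path is blocked at Kk.
Path 2: Ff → Hh → Mm → Dd
  Mm is a chain here and Mm is conditioned on, so the path is blocked at Mm.
Path 3: Ff → Mm ← Hh ← Kk ← Tt → Dd
  Kk is a chain here and Kk is conditioned on, so the path is blocked at Kk.
Path 4: Ff → Mm → Dd
  Mm is a chain here and Mm is conditioned on, so the path is blocked at Mm.
All paths are blocked; Ff ⊥ Dd | {Kk, Mm} holds.

Yes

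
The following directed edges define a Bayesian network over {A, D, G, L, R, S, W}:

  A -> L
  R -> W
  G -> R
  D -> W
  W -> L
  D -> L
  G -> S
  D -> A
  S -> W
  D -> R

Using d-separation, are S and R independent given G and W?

5 paths connect S and R; each must be blocked for d-separation to hold:
Path 1: S ← G → R
  G is a fork here and G is conditioned on, so the path is blocked at G.
Path 2: S → W ← R
  W is a collider and W is conditioned on, which opens it — no node blocks this path, so it is active.
Path 3: S → W ← D → R
  W is a collider and W is conditioned on, which opens it; D is a fork and D is not conditioned on — no node blocks this path, so it is active.
Path 4: S → W → L ← A ← D → R
  W is a chain here and W is conditioned on, so the path is blocked at W.
Path 5: S → W → L ← D → R
  W is a chain here and W is conditioned on, so the path is blocked at W.
Because an active path exists, S and R are not d-separated.

No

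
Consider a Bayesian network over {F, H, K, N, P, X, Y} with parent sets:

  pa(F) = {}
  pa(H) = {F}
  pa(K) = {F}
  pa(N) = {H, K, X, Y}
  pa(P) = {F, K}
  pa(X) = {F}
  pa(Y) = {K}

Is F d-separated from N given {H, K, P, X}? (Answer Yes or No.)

6 paths connect F and N; each must be blocked for d-separation to hold:
Path 1: F → P ← K → Y → N
  K is a fork here and K is conditioned on, so the path is blocked at K.
Path 2: F → P ← K → N
  K is a fork here and K is conditioned on, so the path is blocked at K.
Path 3: F → H → N
  H is a chain here and H is conditioned on, so the path is blocked at H.
Path 4: F → X → N
  X is a chain here and X is conditioned on, so the path is blocked at X.
Path 5: F → K → Y → N
  K is a chain here and K is conditioned on, so the path is blocked at K.
Path 6: F → K → N
  K is a chain here and K is conditioned on, so the path is blocked at K.
All paths are blocked; F ⊥ N | {H, K, P, X} holds.

Yes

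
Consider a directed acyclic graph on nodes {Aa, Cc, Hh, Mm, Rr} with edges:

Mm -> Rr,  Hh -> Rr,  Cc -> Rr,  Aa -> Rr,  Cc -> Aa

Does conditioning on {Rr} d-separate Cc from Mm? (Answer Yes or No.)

2 paths connect Cc and Mm; each must be blocked for d-separation to hold:
Path 1: Cc → Aa → Rr ← Mm
  Aa is a chain and Aa is not conditioned on; Rr is a collider and Rr is conditioned on, which opens it — no node blocks this path, so it is active.
Path 2: Cc → Rr ← Mm
  Rr is a collider and Rr is conditioned on, which opens it — no node blocks this path, so it is active.
At least one path is unblocked, so d-separation fails.

No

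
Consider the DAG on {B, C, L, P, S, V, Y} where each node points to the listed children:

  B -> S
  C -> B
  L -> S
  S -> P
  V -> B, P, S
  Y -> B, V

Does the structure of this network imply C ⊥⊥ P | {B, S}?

There are 6 undirected paths between C and P; checking each against the conditioning set {B, S}:
Path 1: C → B ← V → P
  B is a collider and B is conditioned on, which opens it; V is a fork and V is not conditioned on — no node blocks this path, so it is active.
Path 2: C → B ← V → S → P
  S is a chain here and S is conditioned on, so the path is blocked at S.
Path 3: C → B ← Y → V → P
  B is a collider and B is conditioned on, which opens it; Y is a fork and Y is not conditioned on; V is a chain and V is not conditioned on — no node blocks this path, so it is active.
Path 4: C → B ← Y → V → S → P
  S is a chain here and S is conditioned on, so the path is blocked at S.
Path 5: C → B → S ← V → P
  B is a chain here and B is conditioned on, so the path is blocked at B.
Path 6: C → B → S → P
  B is a chain here and B is conditioned on, so the path is blocked at B.
Because an active path exists, C and P are not d-separated.

No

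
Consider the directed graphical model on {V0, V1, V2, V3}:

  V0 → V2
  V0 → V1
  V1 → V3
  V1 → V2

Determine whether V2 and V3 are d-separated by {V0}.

We examine all 2 paths between V2 and V3:
Path 1: V2 ← V0 → V1 → V3
  V0 is a fork here and V0 is conditioned on, so the path is blocked at V0.
Path 2: V2 ← V1 → V3
  V1 is a fork and V1 is not conditioned on — no node blocks this path, so it is active.
Since the path V2 ← V1 → V3 is active, V2 and V3 are not d-separated given {V0}.

No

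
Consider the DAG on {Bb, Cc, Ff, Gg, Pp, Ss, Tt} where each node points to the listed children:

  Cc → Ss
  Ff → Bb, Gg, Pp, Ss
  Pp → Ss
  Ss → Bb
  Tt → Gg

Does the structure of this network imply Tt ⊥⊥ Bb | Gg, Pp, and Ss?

No

There are 3 undirected paths between Tt and Bb; checking each against the conditioning set {Gg, Pp, Ss}:
Path 1: Tt → Gg ← Ff → Bb
  Gg is a collider and Gg is conditioned on, which opens it; Ff is a fork and Ff is not conditioned on — no node blocks this path, so it is active.
Path 2: Tt → Gg ← Ff → Pp → Ss → Bb
  Pp is a chain here and Pp is conditioned on, so the path is blocked at Pp.
Path 3: Tt → Gg ← Ff → Ss → Bb
  Ss is a chain here and Ss is conditioned on, so the path is blocked at Ss.
At least one path is unblocked, so d-separation fails.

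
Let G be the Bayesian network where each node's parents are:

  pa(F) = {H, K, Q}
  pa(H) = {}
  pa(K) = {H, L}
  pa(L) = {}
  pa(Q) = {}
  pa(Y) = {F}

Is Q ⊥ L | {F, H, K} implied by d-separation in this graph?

Yes — Q and L are d-separated given {F, H, K}.

We examine all 2 paths between Q and L:
  1. Q → F ← K ← L — F:collider[open]; K:chain[blocks] ⇒ blocked
  2. Q → F ← H → K ← L — F:collider[open]; H:fork[blocks]; K:collider[open] ⇒ blocked
All paths are blocked; Q ⊥ L | {F, H, K} holds.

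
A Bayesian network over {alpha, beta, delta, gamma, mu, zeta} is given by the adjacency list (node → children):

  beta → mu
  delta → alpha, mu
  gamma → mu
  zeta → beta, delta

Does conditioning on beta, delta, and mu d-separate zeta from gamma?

Enumerating the 2 paths from zeta to gamma and testing each for blocking by {beta, delta, mu}:
Path 1: zeta → beta → mu ← gamma
  beta is a chain here and beta is conditioned on, so the path is blocked at beta.
Path 2: zeta → delta → mu ← gamma
  delta is a chain here and delta is conditioned on, so the path is blocked at delta.
Every path is blocked, so zeta and gamma are d-separated given {beta, delta, mu}.

Yes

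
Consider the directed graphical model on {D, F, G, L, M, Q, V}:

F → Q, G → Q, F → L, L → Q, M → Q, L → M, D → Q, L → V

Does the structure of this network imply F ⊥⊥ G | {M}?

Yes — F and G are d-separated given {M}.

We examine all 3 paths between F and G:
Path 1: F → L → M → Q ← G
  M is a chain here and M is conditioned on, so the path is blocked at M.
Path 2: F → L → Q ← G
  Q is a collider here and neither Q nor any of its descendants is conditioned on, so the collider stays closed — the path is blocked at Q.
Path 3: F → Q ← G
  Q is a collider here and neither Q nor any of its descendants is conditioned on, so the collider stays closed — the path is blocked at Q.
Since every path is blocked, d-separation holds.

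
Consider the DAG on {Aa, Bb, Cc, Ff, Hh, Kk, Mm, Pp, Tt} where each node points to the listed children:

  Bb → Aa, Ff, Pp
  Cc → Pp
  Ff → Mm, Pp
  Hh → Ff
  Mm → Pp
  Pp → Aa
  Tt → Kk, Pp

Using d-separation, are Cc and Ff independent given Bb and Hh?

Yes

4 paths connect Cc and Ff; each must be blocked for d-separation to hold:
Path 1: Cc → Pp ← Bb → Ff
  Pp is a collider here and neither Pp nor any of its descendants is conditioned on, so the collider stays closed — the path is blocked at Pp.
Path 2: Cc → Pp ← Mm ← Ff
  Pp is a collider here and neither Pp nor any of its descendants is conditioned on, so the collider stays closed — the path is blocked at Pp.
Path 3: Cc → Pp → Aa ← Bb → Ff
  Aa is a collider here and neither Aa nor any of its descendants is conditioned on, so the collider stays closed — the path is blocked at Aa.
Path 4: Cc → Pp ← Ff
  Pp is a collider here and neither Pp nor any of its descendants is conditioned on, so the collider stays closed — the path is blocked at Pp.
All paths are blocked; Cc ⊥ Ff | {Bb, Hh} holds.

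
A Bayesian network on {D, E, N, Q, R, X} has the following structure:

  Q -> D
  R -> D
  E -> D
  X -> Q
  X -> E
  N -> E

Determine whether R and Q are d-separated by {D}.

2 paths connect R and Q; each must be blocked for d-separation to hold:
Path 1: R → D ← E ← X → Q
  D is a collider and D is conditioned on, which opens it; E is a chain and E is not conditioned on; X is a fork and X is not conditioned on — no node blocks this path, so it is active.
Path 2: R → D ← Q
  D is a collider and D is conditioned on, which opens it — no node blocks this path, so it is active.
Since the path R → D ← E ← X → Q is active, R and Q are not d-separated given {D}.

No — R and Q are not d-separated given {D}.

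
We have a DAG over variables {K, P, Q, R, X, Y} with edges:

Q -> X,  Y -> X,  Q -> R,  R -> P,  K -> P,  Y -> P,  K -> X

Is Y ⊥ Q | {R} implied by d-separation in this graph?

Yes

Enumerating the 4 paths from Y to Q and testing each for blocking by {R}:
  1. Y → X ← K → P ← R ← Q — X:collider[blocks]; K:fork[open]; P:collider[blocks]; R:chain[blocks] ⇒ blocked
  2. Y → X ← Q — X:collider[blocks] ⇒ blocked
  3. Y → P ← K → X ← Q — P:collider[blocks]; K:fork[open]; X:collider[blocks] ⇒ blocked
  4. Y → P ← R ← Q — P:collider[blocks]; R:chain[blocks] ⇒ blocked
All paths are blocked; Y ⊥ Q | {R} holds.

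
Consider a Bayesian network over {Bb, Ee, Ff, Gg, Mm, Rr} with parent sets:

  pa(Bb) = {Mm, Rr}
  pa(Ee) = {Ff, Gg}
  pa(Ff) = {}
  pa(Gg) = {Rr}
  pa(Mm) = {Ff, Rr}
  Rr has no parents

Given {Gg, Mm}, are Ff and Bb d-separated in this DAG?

There are 4 undirected paths between Ff and Bb; checking each against the conditioning set {Gg, Mm}:
  1. Ff → Ee ← Gg ← Rr → Bb — Ee:collider[blocks]; Gg:chain[blocks]; Rr:fork[open] ⇒ blocked
  2. Ff → Ee ← Gg ← Rr → Mm → Bb — Ee:collider[blocks]; Gg:chain[blocks]; Rr:fork[open]; Mm:chain[blocks] ⇒ blocked
  3. Ff → Mm → Bb — Mm:chain[blocks] ⇒ blocked
  4. Ff → Mm ← Rr → Bb — Mm:collider[open]; Rr:fork[open] ⇒ active
At least one path is unblocked, so d-separation fails.

No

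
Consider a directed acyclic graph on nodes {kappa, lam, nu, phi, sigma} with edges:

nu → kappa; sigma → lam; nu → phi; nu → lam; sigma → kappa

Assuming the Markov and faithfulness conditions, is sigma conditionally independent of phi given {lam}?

No — sigma and phi are not d-separated given {lam}.

We examine all 2 paths between sigma and phi:
  1. sigma → lam ← nu → phi — lam:collider[open]; nu:fork[open] ⇒ active
  2. sigma → kappa ← nu → phi — kappa:collider[blocks]; nu:fork[open] ⇒ blocked
Because an active path exists, sigma and phi are not d-separated.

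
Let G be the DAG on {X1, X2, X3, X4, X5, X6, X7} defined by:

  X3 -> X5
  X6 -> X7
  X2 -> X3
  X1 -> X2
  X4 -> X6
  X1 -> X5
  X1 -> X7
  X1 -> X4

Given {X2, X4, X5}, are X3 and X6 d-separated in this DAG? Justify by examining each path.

Yes

Enumerating the 4 paths from X3 to X6 and testing each for blocking by {X2, X4, X5}:
Path 1: X3 ← X2 ← X1 → X7 ← X6
  X2 is a chain here and X2 is conditioned on, so the path is blocked at X2.
Path 2: X3 ← X2 ← X1 → X4 → X6
  X2 is a chain here and X2 is conditioned on, so the path is blocked at X2.
Path 3: X3 → X5 ← X1 → X7 ← X6
  X7 is a collider here and neither X7 nor any of its descendants is conditioned on, so the collider stays closed — the path is blocked at X7.
Path 4: X3 → X5 ← X1 → X4 → X6
  X4 is a chain here and X4 is conditioned on, so the path is blocked at X4.
All paths are blocked; X3 ⊥ X6 | {X2, X4, X5} holds.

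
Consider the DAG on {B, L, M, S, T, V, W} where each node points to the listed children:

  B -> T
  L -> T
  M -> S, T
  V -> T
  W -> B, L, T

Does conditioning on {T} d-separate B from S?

No

There are 3 undirected paths between B and S; checking each against the conditioning set {T}:
Path 1: B → T ← M → S
  T is a collider and T is conditioned on, which opens it; M is a fork and M is not conditioned on — no node blocks this path, so it is active.
Path 2: B ← W → T ← M → S
  W is a fork and W is not conditioned on; T is a collider and T is conditioned on, which opens it; M is a fork and M is not conditioned on — no node blocks this path, so it is active.
Path 3: B ← W → L → T ← M → S
  W is a fork and W is not conditioned on; L is a chain and L is not conditioned on; T is a collider and T is conditioned on, which opens it; M is a fork and M is not conditioned on — no node blocks this path, so it is active.
At least one path is unblocked, so d-separation fails.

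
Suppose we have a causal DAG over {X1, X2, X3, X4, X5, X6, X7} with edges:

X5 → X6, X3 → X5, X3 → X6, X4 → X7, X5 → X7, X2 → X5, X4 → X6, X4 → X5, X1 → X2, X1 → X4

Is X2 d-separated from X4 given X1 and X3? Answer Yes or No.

Enumerating the 5 paths from X2 to X4 and testing each for blocking by {X1, X3}:
Path 1: X2 ← X1 → X4
  X1 is a fork here and X1 is conditioned on, so the path is blocked at X1.
Path 2: X2 → X5 ← X4
  X5 is a collider here and neither X5 nor any of its descendants is conditioned on, so the collider stays closed — the path is blocked at X5.
Path 3: X2 → X5 ← X3 → X6 ← X4
  X5 is a collider here and neither X5 nor any of its descendants is conditioned on, so the collider stays closed — the path is blocked at X5.
Path 4: X2 → X5 → X6 ← X4
  X6 is a collider here and neither X6 nor any of its descendants is conditioned on, so the collider stays closed — the path is blocked at X6.
Path 5: X2 → X5 → X7 ← X4
  X7 is a collider here and neither X7 nor any of its descendants is conditioned on, so the collider stays closed — the path is blocked at X7.
All paths are blocked; X2 ⊥ X4 | {X1, X3} holds.

Yes — X2 and X4 are d-separated given {X1, X3}.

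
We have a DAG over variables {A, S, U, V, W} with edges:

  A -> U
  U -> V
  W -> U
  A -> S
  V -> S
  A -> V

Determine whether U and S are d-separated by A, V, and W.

Yes

4 paths connect U and S; each must be blocked for d-separation to hold:
  1. U ← A → S — A:fork[blocks] ⇒ blocked
  2. U ← A → V → S — A:fork[blocks]; V:chain[blocks] ⇒ blocked
  3. U → V ← A → S — V:collider[open]; A:fork[blocks] ⇒ blocked
  4. U → V → S — V:chain[blocks] ⇒ blocked
All paths are blocked; U ⊥ S | {A, V, W} holds.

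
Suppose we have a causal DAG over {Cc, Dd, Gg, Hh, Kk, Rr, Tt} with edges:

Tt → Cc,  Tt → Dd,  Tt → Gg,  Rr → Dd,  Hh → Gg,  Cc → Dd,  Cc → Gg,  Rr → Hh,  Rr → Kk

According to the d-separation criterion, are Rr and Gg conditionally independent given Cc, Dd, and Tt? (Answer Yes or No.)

We examine all 5 paths between Rr and Gg:
  1. Rr → Hh → Gg — Hh:chain[open] ⇒ active
  2. Rr → Dd ← Cc → Gg — Dd:collider[open]; Cc:fork[blocks] ⇒ blocked
  3. Rr → Dd ← Cc ← Tt → Gg — Dd:collider[open]; Cc:chain[blocks]; Tt:fork[blocks] ⇒ blocked
  4. Rr → Dd ← Tt → Cc → Gg — Dd:collider[open]; Tt:fork[blocks]; Cc:chain[blocks] ⇒ blocked
  5. Rr → Dd ← Tt → Gg — Dd:collider[open]; Tt:fork[blocks] ⇒ blocked
At least one path is unblocked, so d-separation fails.

No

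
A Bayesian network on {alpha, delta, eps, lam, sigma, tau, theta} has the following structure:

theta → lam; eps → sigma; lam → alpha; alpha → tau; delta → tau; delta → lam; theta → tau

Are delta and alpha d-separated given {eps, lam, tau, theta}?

No

There are 4 undirected paths between delta and alpha; checking each against the conditioning set {eps, lam, tau, theta}:
  1. delta → tau ← theta → lam → alpha — tau:collider[open]; theta:fork[blocks]; lam:chain[blocks] ⇒ blocked
  2. delta → tau ← alpha — tau:collider[open] ⇒ active
  3. delta → lam ← theta → tau ← alpha — lam:collider[open]; theta:fork[blocks]; tau:collider[open] ⇒ blocked
  4. delta → lam → alpha — lam:chain[blocks] ⇒ blocked
Because an active path exists, delta and alpha are not d-separated.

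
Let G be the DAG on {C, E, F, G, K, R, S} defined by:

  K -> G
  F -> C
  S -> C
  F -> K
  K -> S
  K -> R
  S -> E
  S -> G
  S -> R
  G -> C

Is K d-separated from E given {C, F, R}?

No

There are 6 undirected paths between K and E; checking each against the conditioning set {C, F, R}:
Path 1: K ← F → C ← G ← S → E
  F is a fork here and F is conditioned on, so the path is blocked at F.
Path 2: K ← F → C ← S → E
  F is a fork here and F is conditioned on, so the path is blocked at F.
Path 3: K → G → C ← S → E
  G is a chain and G is not conditioned on; C is a collider and C is conditioned on, which opens it; S is a fork and S is not conditioned on — no node blocks this path, so it is active.
Path 4: K → G ← S → E
  G is a collider and its descendant C is conditioned on, which opens it; S is a fork and S is not conditioned on — no node blocks this path, so it is active.
Path 5: K → R ← S → E
  R is a collider and R is conditioned on, which opens it; S is a fork and S is not conditioned on — no node blocks this path, so it is active.
Path 6: K → S → E
  S is a chain and S is not conditioned on — no node blocks this path, so it is active.
Because an active path exists, K and E are not d-separated.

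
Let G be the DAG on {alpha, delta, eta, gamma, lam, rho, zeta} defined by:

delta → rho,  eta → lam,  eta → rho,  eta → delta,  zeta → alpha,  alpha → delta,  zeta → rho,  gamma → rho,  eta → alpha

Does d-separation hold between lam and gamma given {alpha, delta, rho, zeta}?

No — lam and gamma are not d-separated given {alpha, delta, rho, zeta}.

There are 5 undirected paths between lam and gamma; checking each against the conditioning set {alpha, delta, rho, zeta}:
Path 1: lam ← eta → rho ← gamma
  eta is a fork and eta is not conditioned on; rho is a collider and rho is conditioned on, which opens it — no node blocks this path, so it is active.
Path 2: lam ← eta → delta → rho ← gamma
  delta is a chain here and delta is conditioned on, so the path is blocked at delta.
Path 3: lam ← eta → delta ← alpha ← zeta → rho ← gamma
  alpha is a chain here and alpha is conditioned on, so the path is blocked at alpha.
Path 4: lam ← eta → alpha ← zeta → rho ← gamma
  zeta is a fork here and zeta is conditioned on, so the path is blocked at zeta.
Path 5: lam ← eta → alpha → delta → rho ← gamma
  alpha is a chain here and alpha is conditioned on, so the path is blocked at alpha.
Because an active path exists, lam and gamma are not d-separated.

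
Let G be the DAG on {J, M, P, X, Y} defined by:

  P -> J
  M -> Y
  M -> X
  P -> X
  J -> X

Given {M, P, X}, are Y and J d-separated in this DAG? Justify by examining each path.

Enumerating the 2 paths from Y to J and testing each for blocking by {M, P, X}:
Path 1: Y ← M → X ← J
  M is a fork here and M is conditioned on, so the path is blocked at M.
Path 2: Y ← M → X ← P → J
  M is a fork here and M is conditioned on, so the path is blocked at M.
All paths are blocked; Y ⊥ J | {M, P, X} holds.

Yes — Y and J are d-separated given {M, P, X}.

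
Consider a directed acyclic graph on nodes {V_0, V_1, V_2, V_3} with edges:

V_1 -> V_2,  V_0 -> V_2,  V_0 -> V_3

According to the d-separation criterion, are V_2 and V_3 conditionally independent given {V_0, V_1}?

The only undirected path from V_2 to V_3 is:
Path 1: V_2 ← V_0 → V_3
  V_0 is a fork here and V_0 is conditioned on, so the path is blocked at V_0.
Since every path is blocked, d-separation holds.

Yes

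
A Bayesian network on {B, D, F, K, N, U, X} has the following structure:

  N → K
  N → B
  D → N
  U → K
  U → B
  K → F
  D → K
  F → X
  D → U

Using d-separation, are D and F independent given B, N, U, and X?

5 paths connect D and F; each must be blocked for d-separation to hold:
Path 1: D → N → B ← U → K → F
  N is a chain here and N is conditioned on, so the path is blocked at N.
Path 2: D → N → K → F
  N is a chain here and N is conditioned on, so the path is blocked at N.
Path 3: D → K → F
  K is a chain and K is not conditioned on — no node blocks this path, so it is active.
Path 4: D → U → B ← N → K → F
  U is a chain here and U is conditioned on, so the path is blocked at U.
Path 5: D → U → K → F
  U is a chain here and U is conditioned on, so the path is blocked at U.
Since the path D → K → F is active, D and F are not d-separated given {B, N, U, X}.

No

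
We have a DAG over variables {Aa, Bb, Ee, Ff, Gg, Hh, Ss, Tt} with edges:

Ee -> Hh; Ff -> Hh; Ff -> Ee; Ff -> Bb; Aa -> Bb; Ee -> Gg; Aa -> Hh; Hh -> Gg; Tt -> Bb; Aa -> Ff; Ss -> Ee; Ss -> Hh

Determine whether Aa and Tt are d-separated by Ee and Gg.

6 paths connect Aa and Tt; each must be blocked for d-separation to hold:
Path 1: Aa → Bb ← Tt
  Bb is a collider here and neither Bb nor any of its descendants is conditioned on, so the collider stays closed — the path is blocked at Bb.
Path 2: Aa → Ff → Bb ← Tt
  Bb is a collider here and neither Bb nor any of its descendants is conditioned on, so the collider stays closed — the path is blocked at Bb.
Path 3: Aa → Hh → Gg ← Ee ← Ff → Bb ← Tt
  Ee is a chain here and Ee is conditioned on, so the path is blocked at Ee.
Path 4: Aa → Hh ← Ff → Bb ← Tt
  Bb is a collider here and neither Bb nor any of its descendants is conditioned on, so the collider stays closed — the path is blocked at Bb.
Path 5: Aa → Hh ← Ee ← Ff → Bb ← Tt
  Ee is a chain here and Ee is conditioned on, so the path is blocked at Ee.
Path 6: Aa → Hh ← Ss → Ee ← Ff → Bb ← Tt
  Bb is a collider here and neither Bb nor any of its descendants is conditioned on, so the collider stays closed — the path is blocked at Bb.
Every path is blocked, so Aa and Tt are d-separated given {Ee, Gg}.

Yes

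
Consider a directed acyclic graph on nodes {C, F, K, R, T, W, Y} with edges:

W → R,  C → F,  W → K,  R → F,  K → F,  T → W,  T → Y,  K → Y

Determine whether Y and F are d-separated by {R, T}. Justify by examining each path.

4 paths connect Y and F; each must be blocked for d-separation to hold:
  1. Y ← T → W → R → F — T:fork[blocks]; W:chain[open]; R:chain[blocks] ⇒ blocked
  2. Y ← T → W → K → F — T:fork[blocks]; W:chain[open]; K:chain[open] ⇒ blocked
  3. Y ← K → F — K:fork[open] ⇒ active
  4. Y ← K ← W → R → F — K:chain[open]; W:fork[open]; R:chain[blocks] ⇒ blocked
Because an active path exists, Y and F are not d-separated.

No — Y and F are not d-separated given {R, T}.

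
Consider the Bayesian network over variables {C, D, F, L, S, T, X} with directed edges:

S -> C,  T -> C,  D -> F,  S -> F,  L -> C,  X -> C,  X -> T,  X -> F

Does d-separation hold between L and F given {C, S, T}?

No

3 paths connect L and F; each must be blocked for d-separation to hold:
Path 1: L → C ← X → F
  C is a collider and C is conditioned on, which opens it; X is a fork and X is not conditioned on — no node blocks this path, so it is active.
Path 2: L → C ← T ← X → F
  T is a chain here and T is conditioned on, so the path is blocked at T.
Path 3: L → C ← S → F
  S is a fork here and S is conditioned on, so the path is blocked at S.
At least one path is unblocked, so d-separation fails.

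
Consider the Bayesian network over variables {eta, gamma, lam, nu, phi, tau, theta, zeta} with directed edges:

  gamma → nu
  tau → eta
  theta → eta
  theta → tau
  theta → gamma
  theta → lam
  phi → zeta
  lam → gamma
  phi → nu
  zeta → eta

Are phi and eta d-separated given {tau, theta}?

No

Enumerating the 5 paths from phi to eta and testing each for blocking by {tau, theta}:
  1. phi → nu ← gamma ← lam ← theta → eta — nu:collider[blocks]; gamma:chain[open]; lam:chain[open]; theta:fork[blocks] ⇒ blocked
  2. phi → nu ← gamma ← lam ← theta → tau → eta — nu:collider[blocks]; gamma:chain[open]; lam:chain[open]; theta:fork[blocks]; tau:chain[blocks] ⇒ blocked
  3. phi → nu ← gamma ← theta → eta — nu:collider[blocks]; gamma:chain[open]; theta:fork[blocks] ⇒ blocked
  4. phi → nu ← gamma ← theta → tau → eta — nu:collider[blocks]; gamma:chain[open]; theta:fork[blocks]; tau:chain[blocks] ⇒ blocked
  5. phi → zeta → eta — zeta:chain[open] ⇒ active
Since the path phi → zeta → eta is active, phi and eta are not d-separated given {tau, theta}.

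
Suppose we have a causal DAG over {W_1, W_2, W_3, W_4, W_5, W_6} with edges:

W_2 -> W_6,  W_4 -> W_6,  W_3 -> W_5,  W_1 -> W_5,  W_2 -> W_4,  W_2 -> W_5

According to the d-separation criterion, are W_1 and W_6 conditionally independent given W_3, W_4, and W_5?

2 paths connect W_1 and W_6; each must be blocked for d-separation to hold:
  1. W_1 → W_5 ← W_2 → W_6 — W_5:collider[open]; W_2:fork[open] ⇒ active
  2. W_1 → W_5 ← W_2 → W_4 → W_6 — W_5:collider[open]; W_2:fork[open]; W_4:chain[blocks] ⇒ blocked
Since the path W_1 → W_5 ← W_2 → W_6 is active, W_1 and W_6 are not d-separated given {W_3, W_4, W_5}.

No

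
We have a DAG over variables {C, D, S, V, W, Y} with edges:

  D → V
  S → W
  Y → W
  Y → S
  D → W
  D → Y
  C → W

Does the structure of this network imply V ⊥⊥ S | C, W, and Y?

No

4 paths connect V and S; each must be blocked for d-separation to hold:
Path 1: V ← D → W ← S
  D is a fork and D is not conditioned on; W is a collider and W is conditioned on, which opens it — no node blocks this path, so it is active.
Path 2: V ← D → W ← Y → S
  Y is a fork here and Y is conditioned on, so the path is blocked at Y.
Path 3: V ← D → Y → W ← S
  Y is a chain here and Y is conditioned on, so the path is blocked at Y.
Path 4: V ← D → Y → S
  Y is a chain here and Y is conditioned on, so the path is blocked at Y.
Since the path V ← D → W ← S is active, V and S are not d-separated given {C, W, Y}.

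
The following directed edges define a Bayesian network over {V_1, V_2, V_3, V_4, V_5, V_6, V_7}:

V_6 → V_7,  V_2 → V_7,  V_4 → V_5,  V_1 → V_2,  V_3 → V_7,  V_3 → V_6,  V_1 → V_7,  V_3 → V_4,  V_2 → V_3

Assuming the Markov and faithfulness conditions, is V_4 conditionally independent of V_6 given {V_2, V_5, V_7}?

There are 4 undirected paths between V_4 and V_6; checking each against the conditioning set {V_2, V_5, V_7}:
Path 1: V_4 ← V_3 → V_7 ← V_6
  V_3 is a fork and V_3 is not conditioned on; V_7 is a collider and V_7 is conditioned on, which opens it — no node blocks this path, so it is active.
Path 2: V_4 ← V_3 ← V_2 → V_7 ← V_6
  V_2 is a fork here and V_2 is conditioned on, so the path is blocked at V_2.
Path 3: V_4 ← V_3 ← V_2 ← V_1 → V_7 ← V_6
  V_2 is a chain here and V_2 is conditioned on, so the path is blocked at V_2.
Path 4: V_4 ← V_3 → V_6
  V_3 is a fork and V_3 is not conditioned on — no node blocks this path, so it is active.
Because an active path exists, V_4 and V_6 are not d-separated.

No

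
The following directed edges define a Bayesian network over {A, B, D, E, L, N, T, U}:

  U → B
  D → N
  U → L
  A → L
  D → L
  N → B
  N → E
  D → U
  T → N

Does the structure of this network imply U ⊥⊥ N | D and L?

Yes

We examine all 3 paths between U and N:
Path 1: U ← D → N
  D is a fork here and D is conditioned on, so the path is blocked at D.
Path 2: U → L ← D → N
  D is a fork here and D is conditioned on, so the path is blocked at D.
Path 3: U → B ← N
  B is a collider here and neither B nor any of its descendants is conditioned on, so the collider stays closed — the path is blocked at B.
Since every path is blocked, d-separation holds.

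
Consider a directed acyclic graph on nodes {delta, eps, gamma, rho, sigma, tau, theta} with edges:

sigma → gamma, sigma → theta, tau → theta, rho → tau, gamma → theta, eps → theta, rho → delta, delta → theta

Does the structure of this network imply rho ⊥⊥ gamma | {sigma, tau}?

Yes — rho and gamma are d-separated given {sigma, tau}.

Enumerating the 4 paths from rho to gamma and testing each for blocking by {sigma, tau}:
Path 1: rho → delta → theta ← gamma
  theta is a collider here and neither theta nor any of its descendants is conditioned on, so the collider stays closed — the path is blocked at theta.
Path 2: rho → delta → theta ← sigma → gamma
  theta is a collider here and neither theta nor any of its descendants is conditioned on, so the collider stays closed — the path is blocked at theta.
Path 3: rho → tau → theta ← gamma
  tau is a chain here and tau is conditioned on, so the path is blocked at tau.
Path 4: rho → tau → theta ← sigma → gamma
  tau is a chain here and tau is conditioned on, so the path is blocked at tau.
Since every path is blocked, d-separation holds.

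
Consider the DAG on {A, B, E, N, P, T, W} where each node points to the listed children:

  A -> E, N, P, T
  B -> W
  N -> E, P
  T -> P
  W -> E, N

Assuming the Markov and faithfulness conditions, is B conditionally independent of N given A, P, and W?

Yes

We examine all 5 paths between B and N:
Path 1: B → W → E ← A → T → P ← N
  W is a chain here and W is conditioned on, so the path is blocked at W.
Path 2: B → W → E ← A → P ← N
  W is a chain here and W is conditioned on, so the path is blocked at W.
Path 3: B → W → E ← A → N
  W is a chain here and W is conditioned on, so the path is blocked at W.
Path 4: B → W → E ← N
  W is a chain here and W is conditioned on, so the path is blocked at W.
Path 5: B → W → N
  W is a chain here and W is conditioned on, so the path is blocked at W.
Since every path is blocked, d-separation holds.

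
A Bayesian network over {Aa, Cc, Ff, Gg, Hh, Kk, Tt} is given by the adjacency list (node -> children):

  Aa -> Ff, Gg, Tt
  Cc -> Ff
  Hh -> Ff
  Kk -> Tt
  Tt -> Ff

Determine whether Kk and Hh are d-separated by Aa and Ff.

No

Enumerating the 2 paths from Kk to Hh and testing each for blocking by {Aa, Ff}:
Path 1: Kk → Tt ← Aa → Ff ← Hh
  Aa is a fork here and Aa is conditioned on, so the path is blocked at Aa.
Path 2: Kk → Tt → Ff ← Hh
  Tt is a chain and Tt is not conditioned on; Ff is a collider and Ff is conditioned on, which opens it — no node blocks this path, so it is active.
At least one path is unblocked, so d-separation fails.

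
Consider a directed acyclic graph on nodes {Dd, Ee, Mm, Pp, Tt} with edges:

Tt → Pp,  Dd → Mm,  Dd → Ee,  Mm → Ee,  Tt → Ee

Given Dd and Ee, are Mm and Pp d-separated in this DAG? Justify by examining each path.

No — Mm and Pp are not d-separated given {Dd, Ee}.

Enumerating the 2 paths from Mm to Pp and testing each for blocking by {Dd, Ee}:
Path 1: Mm ← Dd → Ee ← Tt → Pp
  Dd is a fork here and Dd is conditioned on, so the path is blocked at Dd.
Path 2: Mm → Ee ← Tt → Pp
  Ee is a collider and Ee is conditioned on, which opens it; Tt is a fork and Tt is not conditioned on — no node blocks this path, so it is active.
Because an active path exists, Mm and Pp are not d-separated.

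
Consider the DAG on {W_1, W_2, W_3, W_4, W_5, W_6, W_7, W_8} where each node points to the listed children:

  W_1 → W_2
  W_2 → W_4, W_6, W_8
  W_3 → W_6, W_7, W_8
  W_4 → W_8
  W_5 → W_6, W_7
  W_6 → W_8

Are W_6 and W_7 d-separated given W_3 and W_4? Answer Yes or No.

No — W_6 and W_7 are not d-separated given {W_3, W_4}.

Enumerating the 5 paths from W_6 to W_7 and testing each for blocking by {W_3, W_4}:
Path 1: W_6 → W_8 ← W_3 → W_7
  W_8 is a collider here and neither W_8 nor any of its descendants is conditioned on, so the collider stays closed — the path is blocked at W_8.
Path 2: W_6 ← W_5 → W_7
  W_5 is a fork and W_5 is not conditioned on — no node blocks this path, so it is active.
Path 3: W_6 ← W_3 → W_7
  W_3 is a fork here and W_3 is conditioned on, so the path is blocked at W_3.
Path 4: W_6 ← W_2 → W_8 ← W_3 → W_7
  W_8 is a collider here and neither W_8 nor any of its descendants is conditioned on, so the collider stays closed — the path is blocked at W_8.
Path 5: W_6 ← W_2 → W_4 → W_8 ← W_3 → W_7
  W_4 is a chain here and W_4 is conditioned on, so the path is blocked at W_4.
Since the path W_6 ← W_5 → W_7 is active, W_6 and W_7 are not d-separated given {W_3, W_4}.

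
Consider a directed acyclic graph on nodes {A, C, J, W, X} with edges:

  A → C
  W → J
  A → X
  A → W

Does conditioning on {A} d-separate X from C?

Only one path connects X and C:
Path 1: X ← A → C
  A is a fork here and A is conditioned on, so the path is blocked at A.
Every path is blocked, so X and C are d-separated given {A}.

Yes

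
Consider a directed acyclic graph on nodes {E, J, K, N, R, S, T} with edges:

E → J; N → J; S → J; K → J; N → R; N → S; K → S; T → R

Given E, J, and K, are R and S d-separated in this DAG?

No — R and S are not d-separated given {E, J, K}.

We examine all 3 paths between R and S:
  1. R ← N → S — N:fork[open] ⇒ active
  2. R ← N → J ← S — N:fork[open]; J:collider[open] ⇒ active
  3. R ← N → J ← K → S — N:fork[open]; J:collider[open]; K:fork[blocks] ⇒ blocked
Since the path R ← N → S is active, R and S are not d-separated given {E, J, K}.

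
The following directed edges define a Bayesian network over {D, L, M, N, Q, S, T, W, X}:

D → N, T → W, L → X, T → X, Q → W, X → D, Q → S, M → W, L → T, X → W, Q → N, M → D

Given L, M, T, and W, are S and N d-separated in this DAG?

5 paths connect S and N; each must be blocked for d-separation to hold:
  1. S ← Q → N — Q:fork[open] ⇒ active
  2. S ← Q → W ← T → X → D → N — Q:fork[open]; W:collider[open]; T:fork[blocks]; X:chain[open]; D:chain[open] ⇒ blocked
  3. S ← Q → W ← T ← L → X → D → N — Q:fork[open]; W:collider[open]; T:chain[blocks]; L:fork[blocks]; X:chain[open]; D:chain[open] ⇒ blocked
  4. S ← Q → W ← X → D → N — Q:fork[open]; W:collider[open]; X:fork[open]; D:chain[open] ⇒ active
  5. S ← Q → W ← M → D → N — Q:fork[open]; W:collider[open]; M:fork[blocks]; D:chain[open] ⇒ blocked
Because an active path exists, S and N are not d-separated.

No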